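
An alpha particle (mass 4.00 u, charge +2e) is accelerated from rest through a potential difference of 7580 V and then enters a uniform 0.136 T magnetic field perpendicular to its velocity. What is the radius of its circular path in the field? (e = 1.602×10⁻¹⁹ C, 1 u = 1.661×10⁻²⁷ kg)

Acceleration: |q|V = ½mv² ⇒ v = √(2|q|V/m) = √(2·3.204×10⁻¹⁹·7580/6.644×10⁻²⁷) ≈ 8.550×10⁵ m/s.
In the field: r = mv/(|q|B) = (6.644×10⁻²⁷)(8.550×10⁵)/((3.204×10⁻¹⁹)(0.136)) ≈ 0.130 m.

r ≈ 0.130 m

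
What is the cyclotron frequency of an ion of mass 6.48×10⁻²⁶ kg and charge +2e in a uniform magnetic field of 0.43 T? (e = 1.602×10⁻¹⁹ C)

f = |q|B/(2πm).
f = (3.204×10⁻¹⁹)(0.43)/(2π·6.48×10⁻²⁶) ≈ 3.4×10⁵ Hz.

f ≈ 3.4×10⁵ Hz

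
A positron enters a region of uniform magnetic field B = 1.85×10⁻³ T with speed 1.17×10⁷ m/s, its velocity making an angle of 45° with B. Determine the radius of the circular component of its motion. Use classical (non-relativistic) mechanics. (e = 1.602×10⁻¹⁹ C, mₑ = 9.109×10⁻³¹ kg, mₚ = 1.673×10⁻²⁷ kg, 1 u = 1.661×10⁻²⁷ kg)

v⊥ = v sinθ = 1.17×10⁷·sin45° ≈ 8.273×10⁶ m/s.
r = m v⊥/(|q|B) = (9.109×10⁻³¹)(8.273×10⁶)/((1.602×10⁻¹⁹)(1.85×10⁻³)) ≈ 0.0254 m.

r ≈ 0.0254 m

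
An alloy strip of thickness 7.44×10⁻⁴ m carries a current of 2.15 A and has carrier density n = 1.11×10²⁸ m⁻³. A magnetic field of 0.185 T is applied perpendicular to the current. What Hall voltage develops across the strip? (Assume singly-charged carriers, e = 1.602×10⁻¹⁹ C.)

V_H = IB/(n e t).
V_H = (2.15)(0.185)/((1.11×10²⁸)(1.602×10⁻¹⁹)(7.44×10⁻⁴)) ≈ 3.01×10⁻⁷ V.

V_H ≈ 3.01×10⁻⁷ V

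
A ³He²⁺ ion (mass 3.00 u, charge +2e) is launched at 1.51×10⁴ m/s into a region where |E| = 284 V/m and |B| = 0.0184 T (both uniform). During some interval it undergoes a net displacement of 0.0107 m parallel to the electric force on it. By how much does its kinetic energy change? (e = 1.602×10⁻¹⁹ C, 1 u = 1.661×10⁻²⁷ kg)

The magnetic force is always ⟂ v and does no work; only the electric force changes KE.
ΔKE = F_E · d = |q|E d = (3.204×10⁻¹⁹)(284)(0.0107) ≈ 9.74×10⁻¹⁹ J.

ΔKE ≈ 9.74×10⁻¹⁹ J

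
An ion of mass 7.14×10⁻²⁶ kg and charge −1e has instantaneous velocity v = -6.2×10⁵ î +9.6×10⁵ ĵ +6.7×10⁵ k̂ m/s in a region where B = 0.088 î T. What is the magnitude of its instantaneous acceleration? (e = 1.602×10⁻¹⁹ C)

|a| ≈ 2.31×10¹¹ m/s²

v×B = (0, 5.90×10⁴, -8.45×10⁴) N/C.
F = q v×B = (−1.602×10⁻¹⁹ C)·(0, 5.90×10⁴, -8.45×10⁴) = (0, -9.45×10⁻¹⁵, 1.35×10⁻¹⁴) N.
|a| = |F|/m = 1.650×10⁻¹⁴/7.14×10⁻²⁶ ≈ 2.31×10¹¹ m/s².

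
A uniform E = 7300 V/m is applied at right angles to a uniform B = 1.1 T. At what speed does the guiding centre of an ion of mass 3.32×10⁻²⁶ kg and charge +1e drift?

v_d ≈ 6600 m/s

In crossed fields the guiding centre drifts at v_d = |E×B|/B² = E/B, independent of charge and mass.
v_d = 7300/1.1 = 6600 m/s.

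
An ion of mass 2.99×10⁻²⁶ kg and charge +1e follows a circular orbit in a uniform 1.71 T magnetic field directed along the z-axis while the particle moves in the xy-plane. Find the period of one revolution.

T ≈ 6.86×10⁻⁷ s

The cyclotron period depends only on m, q, B: T = 2πm/(|q|B).
T = 2π(2.99×10⁻²⁶)/((1.602×10⁻¹⁹)(1.71)) ≈ 6.86×10⁻⁷ s.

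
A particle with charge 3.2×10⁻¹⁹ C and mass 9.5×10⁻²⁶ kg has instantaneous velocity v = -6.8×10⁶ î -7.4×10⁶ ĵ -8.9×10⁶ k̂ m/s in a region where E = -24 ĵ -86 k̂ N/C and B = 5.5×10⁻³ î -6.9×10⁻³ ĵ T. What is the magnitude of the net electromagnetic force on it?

|F| ≈ 3.76×10⁻¹⁴ N

v×B = (-6.14×10⁴, -4.90×10⁴, 8.76×10⁴) N/C.
E + v×B = (-6.14×10⁴, -4.90×10⁴, 8.75×10⁴) N/C.
F = q(E + v×B) = (3.2×10⁻¹⁹ C)·(-6.14×10⁴, -4.90×10⁴, 8.75×10⁴) = (-1.97×10⁻¹⁴, -1.57×10⁻¹⁴, 2.80×10⁻¹⁴) N.
|F| = 3.76×10⁻¹⁴ N.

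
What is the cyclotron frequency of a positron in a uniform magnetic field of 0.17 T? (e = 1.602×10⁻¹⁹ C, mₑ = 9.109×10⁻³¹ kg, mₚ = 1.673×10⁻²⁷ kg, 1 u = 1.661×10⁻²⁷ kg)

f ≈ 4.8×10⁹ Hz

f = |q|B/(2πm).
f = (1.602×10⁻¹⁹)(0.17)/(2π·9.109×10⁻³¹) ≈ 4.8×10⁹ Hz.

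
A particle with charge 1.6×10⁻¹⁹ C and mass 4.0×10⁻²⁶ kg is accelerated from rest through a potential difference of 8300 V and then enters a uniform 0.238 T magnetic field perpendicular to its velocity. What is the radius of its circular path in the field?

Acceleration: |q|V = ½mv² ⇒ v = √(2|q|V/m) = √(2·1.6×10⁻¹⁹·8300/4.0×10⁻²⁶) ≈ 2.577×10⁵ m/s.
In the field: r = mv/(|q|B) = (4.0×10⁻²⁶)(2.577×10⁵)/((1.6×10⁻¹⁹)(0.238)) ≈ 0.271 m.

r ≈ 0.271 m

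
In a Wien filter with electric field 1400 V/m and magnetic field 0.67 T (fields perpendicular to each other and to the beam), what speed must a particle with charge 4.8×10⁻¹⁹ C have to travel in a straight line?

For undeflected motion the electric and magnetic forces balance: qE = qvB.
v = E/B = 1400/0.67 = 2100 m/s.
The result is independent of the particle's charge and mass.

v = 2100 m/s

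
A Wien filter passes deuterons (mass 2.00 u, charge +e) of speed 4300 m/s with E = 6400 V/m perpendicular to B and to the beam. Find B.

B = 1.5 T

Balance of forces in the selector: qE = qvB ⇒ B = E/v.
B = 6400/4300 = 1.5 T.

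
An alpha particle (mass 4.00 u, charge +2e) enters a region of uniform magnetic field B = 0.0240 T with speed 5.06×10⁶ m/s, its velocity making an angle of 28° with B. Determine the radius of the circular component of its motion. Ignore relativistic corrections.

r ≈ 2.05 m

v⊥ = v sinθ = 5.06×10⁶·sin28° ≈ 2.376×10⁶ m/s.
r = m v⊥/(|q|B) = (6.644×10⁻²⁷)(2.376×10⁶)/((3.204×10⁻¹⁹)(0.0240)) ≈ 2.05 m.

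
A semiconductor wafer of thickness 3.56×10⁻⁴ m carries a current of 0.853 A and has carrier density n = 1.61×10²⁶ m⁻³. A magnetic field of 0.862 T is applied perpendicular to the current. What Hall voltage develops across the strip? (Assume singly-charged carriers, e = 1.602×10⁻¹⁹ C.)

V_H = IB/(n e t).
V_H = (0.853)(0.862)/((1.61×10²⁶)(1.602×10⁻¹⁹)(3.56×10⁻⁴)) ≈ 8.01×10⁻⁵ V.

V_H ≈ 8.01×10⁻⁵ V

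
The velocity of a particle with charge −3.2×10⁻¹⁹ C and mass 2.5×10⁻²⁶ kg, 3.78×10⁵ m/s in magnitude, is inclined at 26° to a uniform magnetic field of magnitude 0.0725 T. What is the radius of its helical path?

r ≈ 0.179 m

v⊥ = v sinθ = 3.78×10⁵·sin26° ≈ 1.657×10⁵ m/s.
r = m v⊥/(|q|B) = (2.5×10⁻²⁶)(1.657×10⁵)/((3.2×10⁻¹⁹)(0.0725)) ≈ 0.179 m.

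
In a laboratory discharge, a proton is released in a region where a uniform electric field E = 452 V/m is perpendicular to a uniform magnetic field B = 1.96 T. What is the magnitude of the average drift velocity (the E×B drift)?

v_d ≈ 231 m/s

The E×B drift speed is v_d = E/B.
v_d = 452/1.96 = 231 m/s.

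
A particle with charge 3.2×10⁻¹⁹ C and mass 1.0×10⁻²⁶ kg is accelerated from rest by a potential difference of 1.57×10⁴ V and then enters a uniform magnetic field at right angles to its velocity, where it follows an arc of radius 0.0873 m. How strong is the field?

B ≈ 0.359 T

v = √(2|q|V/m) = √(2·3.2×10⁻¹⁹·1.57×10⁴/1.0×10⁻²⁶) ≈ 1.002×10⁶ m/s.
B = mv/(|q|r) = (1.0×10⁻²⁶)(1.002×10⁶)/((3.2×10⁻¹⁹)(0.0873)) ≈ 0.359 T.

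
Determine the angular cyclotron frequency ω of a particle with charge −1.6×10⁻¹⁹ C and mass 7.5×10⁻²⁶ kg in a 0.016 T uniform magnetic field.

ω = |q|B/m.
ω = (1.6×10⁻¹⁹)(0.016)/7.5×10⁻²⁶ ≈ 3.4×10⁴ rad/s.

ω ≈ 3.4×10⁴ rad/s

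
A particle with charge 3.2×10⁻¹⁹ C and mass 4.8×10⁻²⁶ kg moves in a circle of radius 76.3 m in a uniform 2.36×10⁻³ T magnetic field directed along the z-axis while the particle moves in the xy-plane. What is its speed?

v ≈ 1.20×10⁶ m/s

From |q|vB = mv²/r, v = |q|Br/m.
v = (3.2×10⁻¹⁹)(2.36×10⁻³)(76.3)/4.8×10⁻²⁶ ≈ 1.20×10⁶ m/s.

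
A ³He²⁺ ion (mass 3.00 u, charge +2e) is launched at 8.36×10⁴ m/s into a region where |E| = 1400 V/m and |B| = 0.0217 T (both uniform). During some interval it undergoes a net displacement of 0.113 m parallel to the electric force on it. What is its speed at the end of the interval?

B does no work; ΔKE = |q|E d.
½mv_f² = ½mv₀² + |q|Ed = ½(4.983×10⁻²⁷)(8.36×10⁴)² + (3.204×10⁻¹⁹)(1400)(0.113) ≈ 1.741×10⁻¹⁷ J + 5.069×10⁻¹⁷ J ≈ 6.810×10⁻¹⁷ J.
v_f = √(2·6.810×10⁻¹⁷/4.983×10⁻²⁷) ≈ 1.65×10⁵ m/s.

v_f ≈ 1.65×10⁵ m/s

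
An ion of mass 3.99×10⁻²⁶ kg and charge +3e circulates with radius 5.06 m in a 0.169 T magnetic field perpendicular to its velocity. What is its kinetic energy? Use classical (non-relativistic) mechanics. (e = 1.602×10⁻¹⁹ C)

v = |q|Br/m, then KE = ½mv² = (qBr)²/(2m).
v = (4.806×10⁻¹⁹)(0.169)(5.06)/3.99×10⁻²⁶ ≈ 1.030×10⁷ m/s.
KE = ½(3.99×10⁻²⁶)(1.030×10⁷)² ≈ 2.12×10⁻¹² J = 1.32×10⁷ eV.

KE ≈ 1.32×10⁷ eV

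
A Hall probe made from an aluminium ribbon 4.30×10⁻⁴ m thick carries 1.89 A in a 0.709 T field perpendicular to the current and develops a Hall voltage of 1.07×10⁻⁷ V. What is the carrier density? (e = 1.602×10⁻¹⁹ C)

From V_H = IB/(n e t), n = IB/(V_H e t).
n = (1.89)(0.709)/((1.07×10⁻⁷)(1.602×10⁻¹⁹)(4.30×10⁻⁴)) ≈ 1.82×10²⁹ m⁻³.

n ≈ 1.82×10²⁹ m⁻³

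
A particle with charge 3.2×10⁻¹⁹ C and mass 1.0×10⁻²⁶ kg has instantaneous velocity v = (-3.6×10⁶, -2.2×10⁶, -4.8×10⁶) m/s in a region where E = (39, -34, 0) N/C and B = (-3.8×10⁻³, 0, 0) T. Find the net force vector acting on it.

v×B = (0, 1.82×10⁴, -8360) N/C.
E + v×B = (39.0, 1.82×10⁴, -8360) N/C.
F = q(E + v×B) = (3.2×10⁻¹⁹ C)·(39.0, 1.82×10⁴, -8360) = (1.25×10⁻¹⁷, 5.83×10⁻¹⁵, -2.68×10⁻¹⁵) N.

F ≈ (1.25×10⁻¹⁷, 5.83×10⁻¹⁵, -2.68×10⁻¹⁵) N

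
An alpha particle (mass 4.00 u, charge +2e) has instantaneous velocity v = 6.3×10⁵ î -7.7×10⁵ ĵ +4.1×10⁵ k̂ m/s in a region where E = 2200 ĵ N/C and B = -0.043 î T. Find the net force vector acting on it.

F ≈ (0, -4.94×10⁻¹⁵, -1.06×10⁻¹⁴) N

v×B = (0, -1.76×10⁴, -3.31×10⁴) N/C.
E + v×B = (0, -1.54×10⁴, -3.31×10⁴) N/C.
F = q(E + v×B) = (3.204×10⁻¹⁹ C)·(0, -1.54×10⁴, -3.31×10⁴) = (0, -4.94×10⁻¹⁵, -1.06×10⁻¹⁴) N.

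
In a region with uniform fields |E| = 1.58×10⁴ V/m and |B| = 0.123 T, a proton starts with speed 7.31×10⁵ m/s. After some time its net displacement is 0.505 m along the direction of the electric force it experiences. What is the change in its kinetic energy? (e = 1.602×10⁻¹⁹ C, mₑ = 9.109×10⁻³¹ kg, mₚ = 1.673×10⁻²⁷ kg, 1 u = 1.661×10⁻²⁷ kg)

The magnetic force is always ⟂ v and does no work; only the electric force changes KE.
ΔKE = F_E · d = |q|E d = (1.602×10⁻¹⁹)(1.58×10⁴)(0.505) ≈ 1.28×10⁻¹⁵ J.

ΔKE ≈ 1.28×10⁻¹⁵ J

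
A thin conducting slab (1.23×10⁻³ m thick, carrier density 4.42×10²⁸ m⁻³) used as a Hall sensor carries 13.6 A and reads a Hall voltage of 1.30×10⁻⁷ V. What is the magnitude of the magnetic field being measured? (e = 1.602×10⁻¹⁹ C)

From V_H = IB/(n e t), B = V_H n e t / I.
B = (1.30×10⁻⁷)(4.42×10²⁸)(1.602×10⁻¹⁹)(1.23×10⁻³)/13.6 ≈ 0.0833 T.

B ≈ 0.0833 T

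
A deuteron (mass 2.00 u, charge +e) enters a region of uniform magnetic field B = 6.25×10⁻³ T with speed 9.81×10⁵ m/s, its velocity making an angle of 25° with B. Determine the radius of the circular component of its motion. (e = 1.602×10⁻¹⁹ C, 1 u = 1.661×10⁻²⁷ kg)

v⊥ = v sinθ = 9.81×10⁵·sin25° ≈ 4.146×10⁵ m/s.
r = m v⊥/(|q|B) = (3.322×10⁻²⁷)(4.146×10⁵)/((1.602×10⁻¹⁹)(6.25×10⁻³)) ≈ 1.38 m.

r ≈ 1.38 m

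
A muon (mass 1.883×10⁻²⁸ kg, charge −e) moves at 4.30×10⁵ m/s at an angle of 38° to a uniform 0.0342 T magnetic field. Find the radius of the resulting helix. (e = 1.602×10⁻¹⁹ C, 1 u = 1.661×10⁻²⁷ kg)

r ≈ 9.10×10⁻³ m

v⊥ = v sinθ = 4.30×10⁵·sin38° ≈ 2.647×10⁵ m/s.
r = m v⊥/(|q|B) = (1.883×10⁻²⁸)(2.647×10⁵)/((1.602×10⁻¹⁹)(0.0342)) ≈ 9.10×10⁻³ m.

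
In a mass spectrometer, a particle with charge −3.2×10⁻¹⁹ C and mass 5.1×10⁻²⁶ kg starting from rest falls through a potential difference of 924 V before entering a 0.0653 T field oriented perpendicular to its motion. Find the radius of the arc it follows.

Acceleration: |q|V = ½mv² ⇒ v = √(2|q|V/m) = √(2·3.2×10⁻¹⁹·924/5.1×10⁻²⁶) ≈ 1.077×10⁵ m/s.
In the field: r = mv/(|q|B) = (5.1×10⁻²⁶)(1.077×10⁵)/((3.2×10⁻¹⁹)(0.0653)) ≈ 0.263 m.

r ≈ 0.263 m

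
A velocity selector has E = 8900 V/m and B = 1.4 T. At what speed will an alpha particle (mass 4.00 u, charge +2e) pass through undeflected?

v = 6400 m/s

Straight-line motion ⇒ electric and magnetic forces cancel, so E = vB.
v = E/B = 8900/1.4 = 6400 m/s.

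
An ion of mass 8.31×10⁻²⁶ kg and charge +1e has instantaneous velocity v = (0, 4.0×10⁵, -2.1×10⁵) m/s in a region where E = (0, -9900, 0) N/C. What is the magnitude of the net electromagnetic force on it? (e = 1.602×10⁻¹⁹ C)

|F| ≈ 1.59×10⁻¹⁵ N

Only an electric field acts, so F = qE = (1.602×10⁻¹⁹ C)·(0, -9900, 0) = (0, -1.59×10⁻¹⁵, 0) N.
|F| = 1.59×10⁻¹⁵ N.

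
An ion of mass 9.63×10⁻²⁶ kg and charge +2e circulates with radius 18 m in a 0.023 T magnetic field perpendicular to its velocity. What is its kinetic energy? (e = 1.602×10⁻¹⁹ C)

KE ≈ 5.7×10⁵ eV

v = |q|Br/m, then KE = ½mv² = (qBr)²/(2m).
v = (3.204×10⁻¹⁹)(0.023)(18)/9.63×10⁻²⁶ ≈ 1.377×10⁶ m/s.
KE = ½(9.63×10⁻²⁶)(1.377×10⁶)² ≈ 9.1×10⁻¹⁴ J = 5.7×10⁵ eV.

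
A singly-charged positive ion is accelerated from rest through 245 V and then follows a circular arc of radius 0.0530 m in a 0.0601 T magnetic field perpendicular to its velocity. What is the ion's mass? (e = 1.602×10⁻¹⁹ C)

Combine |q|V = ½mv² and r = mv/(|q|B): eliminate v to get m = qB²r²/(2V).
m = (1.602×10⁻¹⁹)(0.0601)²(0.0530)²/(2·245) ≈ 3.32×10⁻²⁷ kg.

m ≈ 3.32×10⁻²⁷ kg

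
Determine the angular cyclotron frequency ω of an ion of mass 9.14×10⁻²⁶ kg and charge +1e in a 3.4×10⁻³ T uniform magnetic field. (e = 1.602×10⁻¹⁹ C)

ω ≈ 6000 rad/s

ω = |q|B/m.
ω = (1.602×10⁻¹⁹)(3.4×10⁻³)/9.14×10⁻²⁶ ≈ 6000 rad/s.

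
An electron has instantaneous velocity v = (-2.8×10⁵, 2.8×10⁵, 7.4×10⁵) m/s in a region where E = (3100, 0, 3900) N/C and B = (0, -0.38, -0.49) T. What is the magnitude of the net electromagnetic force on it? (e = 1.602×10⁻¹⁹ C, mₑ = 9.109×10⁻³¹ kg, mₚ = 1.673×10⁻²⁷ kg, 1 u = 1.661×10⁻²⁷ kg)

|F| ≈ 3.68×10⁻¹⁴ N

v×B = (1.44×10⁵, -1.37×10⁵, 1.06×10⁵) N/C.
E + v×B = (1.47×10⁵, -1.37×10⁵, 1.10×10⁵) N/C.
F = q(E + v×B) = (−1.602×10⁻¹⁹ C)·(1.47×10⁵, -1.37×10⁵, 1.10×10⁵) = (-2.36×10⁻¹⁴, 2.20×10⁻¹⁴, -1.77×10⁻¹⁴) N.
|F| = 3.68×10⁻¹⁴ N.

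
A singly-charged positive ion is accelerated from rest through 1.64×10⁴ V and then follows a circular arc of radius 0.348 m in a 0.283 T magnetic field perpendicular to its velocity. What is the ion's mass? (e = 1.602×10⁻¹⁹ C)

Combine |q|V = ½mv² and r = mv/(|q|B): eliminate v to get m = qB²r²/(2V).
m = (1.602×10⁻¹⁹)(0.283)²(0.348)²/(2·1.64×10⁴) ≈ 4.74×10⁻²⁶ kg.

m ≈ 4.74×10⁻²⁶ kg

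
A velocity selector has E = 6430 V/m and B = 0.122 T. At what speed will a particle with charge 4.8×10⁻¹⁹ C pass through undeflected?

Straight-line motion ⇒ electric and magnetic forces cancel, so E = vB.
v = E/B = 6430/0.122 = 5.27×10⁴ m/s.
The result is independent of the particle's charge and mass.

v = 5.27×10⁴ m/s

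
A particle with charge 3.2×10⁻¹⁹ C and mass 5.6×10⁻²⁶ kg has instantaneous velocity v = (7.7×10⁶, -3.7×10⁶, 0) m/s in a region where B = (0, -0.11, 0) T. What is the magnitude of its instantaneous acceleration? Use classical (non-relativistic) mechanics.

|a| ≈ 4.84×10¹² m/s²

v×B = (0, 0, -8.47×10⁵) N/C.
F = q v×B = (3.2×10⁻¹⁹ C)·(0, 0, -8.47×10⁵) = (0, 0, -2.71×10⁻¹³) N.
|a| = |F|/m = 2.710×10⁻¹³/5.6×10⁻²⁶ ≈ 4.84×10¹² m/s².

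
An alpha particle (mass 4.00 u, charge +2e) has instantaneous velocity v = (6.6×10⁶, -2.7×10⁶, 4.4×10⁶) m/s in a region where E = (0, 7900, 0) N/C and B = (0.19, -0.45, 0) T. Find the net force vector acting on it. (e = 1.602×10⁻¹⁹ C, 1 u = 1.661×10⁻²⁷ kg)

v×B = (1.98×10⁶, 8.36×10⁵, -2.46×10⁶) N/C.
E + v×B = (1.98×10⁶, 8.44×10⁵, -2.46×10⁶) N/C.
F = q(E + v×B) = (3.204×10⁻¹⁹ C)·(1.98×10⁶, 8.44×10⁵, -2.46×10⁶) = (6.34×10⁻¹³, 2.70×10⁻¹³, -7.87×10⁻¹³) N.

F ≈ (6.34×10⁻¹³, 2.70×10⁻¹³, -7.87×10⁻¹³) N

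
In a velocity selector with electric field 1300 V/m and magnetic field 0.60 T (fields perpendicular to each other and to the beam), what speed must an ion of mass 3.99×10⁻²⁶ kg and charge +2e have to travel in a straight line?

Straight-line motion ⇒ electric and magnetic forces cancel, so E = vB.
v = E/B = 1300/0.60 = 2200 m/s.

v = 2200 m/s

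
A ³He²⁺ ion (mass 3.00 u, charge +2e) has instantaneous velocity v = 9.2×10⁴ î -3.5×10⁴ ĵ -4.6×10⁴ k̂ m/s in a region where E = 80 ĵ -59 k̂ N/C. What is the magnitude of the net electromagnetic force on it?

|F| ≈ 3.18×10⁻¹⁷ N

Only an electric field acts, so F = qE = (3.204×10⁻¹⁹ C)·(0, 80.0, -59.0) = (0, 2.56×10⁻¹⁷, -1.89×10⁻¹⁷) N.
|F| = 3.18×10⁻¹⁷ N.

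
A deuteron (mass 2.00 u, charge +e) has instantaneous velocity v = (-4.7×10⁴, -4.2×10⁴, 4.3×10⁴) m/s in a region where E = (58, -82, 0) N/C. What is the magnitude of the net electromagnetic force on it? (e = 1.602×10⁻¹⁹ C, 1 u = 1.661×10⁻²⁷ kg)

|F| ≈ 1.61×10⁻¹⁷ N

Only an electric field acts, so F = qE = (1.602×10⁻¹⁹ C)·(58.0, -82.0, 0) = (9.29×10⁻¹⁸, -1.31×10⁻¹⁷, 0) N.
|F| = 1.61×10⁻¹⁷ N.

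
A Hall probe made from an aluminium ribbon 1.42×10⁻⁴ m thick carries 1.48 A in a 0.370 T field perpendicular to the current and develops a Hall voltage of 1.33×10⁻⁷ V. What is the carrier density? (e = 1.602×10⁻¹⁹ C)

n ≈ 1.81×10²⁹ m⁻³

From V_H = IB/(n e t), n = IB/(V_H e t).
n = (1.48)(0.370)/((1.33×10⁻⁷)(1.602×10⁻¹⁹)(1.42×10⁻⁴)) ≈ 1.81×10²⁹ m⁻³.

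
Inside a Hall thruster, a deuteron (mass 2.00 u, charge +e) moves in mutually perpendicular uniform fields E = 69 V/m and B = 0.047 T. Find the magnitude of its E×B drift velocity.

The steady drift has the magnetic force balancing the electric force, so v_d = E/B.
v_d = 69/0.047 = 1500 m/s.

v_d ≈ 1500 m/s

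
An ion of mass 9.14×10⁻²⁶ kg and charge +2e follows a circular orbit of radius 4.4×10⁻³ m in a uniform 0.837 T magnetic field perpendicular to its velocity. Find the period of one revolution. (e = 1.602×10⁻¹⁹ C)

T ≈ 2.14×10⁻⁶ s

The cyclotron period depends only on m, q, B: T = 2πm/(|q|B).
T = 2π(9.14×10⁻²⁶)/((3.204×10⁻¹⁹)(0.837)) ≈ 2.14×10⁻⁶ s.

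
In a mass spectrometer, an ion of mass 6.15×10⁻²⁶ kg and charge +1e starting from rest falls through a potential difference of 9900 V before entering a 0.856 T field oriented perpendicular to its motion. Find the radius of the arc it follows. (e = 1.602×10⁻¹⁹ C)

r ≈ 0.102 m

Acceleration: |q|V = ½mv² ⇒ v = √(2|q|V/m) = √(2·1.602×10⁻¹⁹·9900/6.15×10⁻²⁶) ≈ 2.271×10⁵ m/s.
In the field: r = mv/(|q|B) = (6.15×10⁻²⁶)(2.271×10⁵)/((1.602×10⁻¹⁹)(0.856)) ≈ 0.102 m.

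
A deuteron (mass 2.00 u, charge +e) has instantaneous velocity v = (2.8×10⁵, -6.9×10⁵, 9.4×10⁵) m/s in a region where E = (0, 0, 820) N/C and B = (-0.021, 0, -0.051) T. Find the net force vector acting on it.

F ≈ (5.64×10⁻¹⁵, -8.75×10⁻¹⁶, -2.19×10⁻¹⁵) N

v×B = (3.52×10⁴, -5460, -1.45×10⁴) N/C.
E + v×B = (3.52×10⁴, -5460, -1.37×10⁴) N/C.
F = q(E + v×B) = (1.602×10⁻¹⁹ C)·(3.52×10⁴, -5460, -1.37×10⁴) = (5.64×10⁻¹⁵, -8.75×10⁻¹⁶, -2.19×10⁻¹⁵) N.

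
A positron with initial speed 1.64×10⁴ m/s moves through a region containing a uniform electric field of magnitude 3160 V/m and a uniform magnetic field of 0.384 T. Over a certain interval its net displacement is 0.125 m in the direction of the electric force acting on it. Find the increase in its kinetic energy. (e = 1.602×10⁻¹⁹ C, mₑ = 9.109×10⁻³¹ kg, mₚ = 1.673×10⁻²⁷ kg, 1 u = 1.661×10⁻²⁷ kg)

ΔKE ≈ 6.33×10⁻¹⁷ J

The magnetic force is always ⟂ v and does no work; only the electric force changes KE.
ΔKE = F_E · d = |q|E d = (1.602×10⁻¹⁹)(3160)(0.125) ≈ 6.33×10⁻¹⁷ J.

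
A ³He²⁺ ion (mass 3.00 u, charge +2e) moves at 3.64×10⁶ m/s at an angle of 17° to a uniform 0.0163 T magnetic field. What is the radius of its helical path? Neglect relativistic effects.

v⊥ = v sinθ = 3.64×10⁶·sin17° ≈ 1.064×10⁶ m/s.
r = m v⊥/(|q|B) = (4.983×10⁻²⁷)(1.064×10⁶)/((3.204×10⁻¹⁹)(0.0163)) ≈ 1.02 m.

r ≈ 1.02 m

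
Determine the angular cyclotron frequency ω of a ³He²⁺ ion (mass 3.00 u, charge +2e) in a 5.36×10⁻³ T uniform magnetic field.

ω = |q|B/m.
ω = (3.204×10⁻¹⁹)(5.36×10⁻³)/4.983×10⁻²⁷ ≈ 3.45×10⁵ rad/s.

ω ≈ 3.45×10⁵ rad/s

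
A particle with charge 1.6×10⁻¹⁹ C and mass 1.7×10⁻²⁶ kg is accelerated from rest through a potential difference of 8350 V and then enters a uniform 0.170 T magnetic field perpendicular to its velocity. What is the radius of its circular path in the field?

Acceleration: |q|V = ½mv² ⇒ v = √(2|q|V/m) = √(2·1.6×10⁻¹⁹·8350/1.7×10⁻²⁶) ≈ 3.965×10⁵ m/s.
In the field: r = mv/(|q|B) = (1.7×10⁻²⁶)(3.965×10⁵)/((1.6×10⁻¹⁹)(0.170)) ≈ 0.248 m.

r ≈ 0.248 m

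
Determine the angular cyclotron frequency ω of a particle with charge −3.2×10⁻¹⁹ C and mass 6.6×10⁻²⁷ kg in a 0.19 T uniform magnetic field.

ω ≈ 9.2×10⁶ rad/s

ω = |q|B/m.
ω = (3.2×10⁻¹⁹)(0.19)/6.6×10⁻²⁷ ≈ 9.2×10⁶ rad/s.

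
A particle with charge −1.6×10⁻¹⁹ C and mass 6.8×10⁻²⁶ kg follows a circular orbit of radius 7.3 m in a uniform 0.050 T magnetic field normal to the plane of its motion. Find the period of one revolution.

T ≈ 5.3×10⁻⁵ s

The cyclotron period depends only on m, q, B: T = 2πm/(|q|B).
T = 2π(6.8×10⁻²⁶)/((1.6×10⁻¹⁹)(0.050)) ≈ 5.3×10⁻⁵ s.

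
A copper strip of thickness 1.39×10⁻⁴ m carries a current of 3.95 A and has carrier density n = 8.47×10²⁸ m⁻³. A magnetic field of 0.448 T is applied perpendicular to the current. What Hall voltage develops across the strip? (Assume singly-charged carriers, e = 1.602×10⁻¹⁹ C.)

V_H ≈ 9.38×10⁻⁷ V

V_H = IB/(n e t).
V_H = (3.95)(0.448)/((8.47×10²⁸)(1.602×10⁻¹⁹)(1.39×10⁻⁴)) ≈ 9.38×10⁻⁷ V.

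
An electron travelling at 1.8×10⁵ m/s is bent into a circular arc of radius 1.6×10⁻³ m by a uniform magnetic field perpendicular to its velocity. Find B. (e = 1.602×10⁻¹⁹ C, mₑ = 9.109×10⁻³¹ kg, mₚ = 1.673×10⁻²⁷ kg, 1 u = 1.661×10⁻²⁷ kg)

B ≈ 6.4×10⁻⁴ T

From |q|vB = mv²/r, B = mv/(|q|r).
B = (9.109×10⁻³¹)(1.8×10⁵)/((1.602×10⁻¹⁹)(1.6×10⁻³)) ≈ 6.4×10⁻⁴ T.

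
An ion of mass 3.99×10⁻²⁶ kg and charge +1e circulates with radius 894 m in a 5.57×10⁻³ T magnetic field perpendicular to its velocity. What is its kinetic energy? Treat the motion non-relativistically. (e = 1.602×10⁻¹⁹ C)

KE ≈ 4.98×10⁷ eV

v = |q|Br/m, then KE = ½mv² = (qBr)²/(2m).
v = (1.602×10⁻¹⁹)(5.57×10⁻³)(894)/3.99×10⁻²⁶ ≈ 1.999×10⁷ m/s.
KE = ½(3.99×10⁻²⁶)(1.999×10⁷)² ≈ 7.97×10⁻¹² J = 4.98×10⁷ eV.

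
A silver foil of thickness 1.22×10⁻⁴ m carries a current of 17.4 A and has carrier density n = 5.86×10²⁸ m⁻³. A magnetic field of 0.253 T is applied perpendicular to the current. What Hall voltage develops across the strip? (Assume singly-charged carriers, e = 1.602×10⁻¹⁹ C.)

V_H = IB/(n e t).
V_H = (17.4)(0.253)/((5.86×10²⁸)(1.602×10⁻¹⁹)(1.22×10⁻⁴)) ≈ 3.84×10⁻⁶ V.

V_H ≈ 3.84×10⁻⁶ V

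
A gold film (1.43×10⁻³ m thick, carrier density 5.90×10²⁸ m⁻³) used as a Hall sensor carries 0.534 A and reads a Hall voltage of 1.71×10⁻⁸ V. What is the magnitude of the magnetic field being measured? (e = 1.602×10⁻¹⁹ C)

From V_H = IB/(n e t), B = V_H n e t / I.
B = (1.71×10⁻⁸)(5.90×10²⁸)(1.602×10⁻¹⁹)(1.43×10⁻³)/0.534 ≈ 0.433 T.

B ≈ 0.433 T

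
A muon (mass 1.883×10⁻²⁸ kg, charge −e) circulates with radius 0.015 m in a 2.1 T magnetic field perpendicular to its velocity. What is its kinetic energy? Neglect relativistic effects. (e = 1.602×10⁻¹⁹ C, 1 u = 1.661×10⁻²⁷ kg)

v = |q|Br/m, then KE = ½mv² = (qBr)²/(2m).
v = (1.602×10⁻¹⁹)(2.1)(0.015)/1.883×10⁻²⁸ ≈ 2.680×10⁷ m/s.
KE = ½(1.883×10⁻²⁸)(2.680×10⁷)² ≈ 6.8×10⁻¹⁴ J.

KE ≈ 6.8×10⁻¹⁴ J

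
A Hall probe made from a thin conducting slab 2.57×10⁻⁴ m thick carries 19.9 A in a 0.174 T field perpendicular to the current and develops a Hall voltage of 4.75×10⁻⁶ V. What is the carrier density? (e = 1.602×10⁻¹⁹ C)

From V_H = IB/(n e t), n = IB/(V_H e t).
n = (19.9)(0.174)/((4.75×10⁻⁶)(1.602×10⁻¹⁹)(2.57×10⁻⁴)) ≈ 1.77×10²⁸ m⁻³.

n ≈ 1.77×10²⁸ m⁻³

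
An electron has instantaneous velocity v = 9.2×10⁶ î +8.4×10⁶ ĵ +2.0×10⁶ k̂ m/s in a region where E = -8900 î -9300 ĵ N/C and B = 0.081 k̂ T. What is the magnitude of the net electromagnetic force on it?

v×B = (6.80×10⁵, -7.45×10⁵, 0) N/C.
E + v×B = (6.72×10⁵, -7.54×10⁵, 0) N/C.
F = q(E + v×B) = (−1.602×10⁻¹⁹ C)·(6.72×10⁵, -7.54×10⁵, 0) = (-1.08×10⁻¹³, 1.21×10⁻¹³, 0) N.
|F| = 1.62×10⁻¹³ N.

|F| ≈ 1.62×10⁻¹³ N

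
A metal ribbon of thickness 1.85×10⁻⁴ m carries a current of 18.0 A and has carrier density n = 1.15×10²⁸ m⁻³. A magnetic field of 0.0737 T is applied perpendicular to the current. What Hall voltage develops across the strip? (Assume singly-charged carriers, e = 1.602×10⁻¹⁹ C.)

V_H ≈ 3.89×10⁻⁶ V

V_H = IB/(n e t).
V_H = (18.0)(0.0737)/((1.15×10²⁸)(1.602×10⁻¹⁹)(1.85×10⁻⁴)) ≈ 3.89×10⁻⁶ V.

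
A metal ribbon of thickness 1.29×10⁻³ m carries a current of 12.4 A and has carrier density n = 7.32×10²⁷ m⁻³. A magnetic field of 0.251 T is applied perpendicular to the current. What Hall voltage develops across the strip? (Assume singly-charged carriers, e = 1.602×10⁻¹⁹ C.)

V_H ≈ 2.06×10⁻⁶ V

V_H = IB/(n e t).
V_H = (12.4)(0.251)/((7.32×10²⁷)(1.602×10⁻¹⁹)(1.29×10⁻³)) ≈ 2.06×10⁻⁶ V.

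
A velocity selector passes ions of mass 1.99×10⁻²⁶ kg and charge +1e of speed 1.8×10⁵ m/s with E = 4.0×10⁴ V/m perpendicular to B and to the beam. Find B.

B = 0.22 T

Balance of forces in the selector: qE = qvB ⇒ B = E/v.
B = 4.0×10⁴/1.8×10⁵ = 0.22 T.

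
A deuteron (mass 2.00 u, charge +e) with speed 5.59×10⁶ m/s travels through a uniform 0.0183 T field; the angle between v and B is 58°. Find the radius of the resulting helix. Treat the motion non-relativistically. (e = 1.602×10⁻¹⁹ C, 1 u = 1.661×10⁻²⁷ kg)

v⊥ = v sinθ = 5.59×10⁶·sin58° ≈ 4.741×10⁶ m/s.
r = m v⊥/(|q|B) = (3.322×10⁻²⁷)(4.741×10⁶)/((1.602×10⁻¹⁹)(0.0183)) ≈ 5.37 m.

r ≈ 5.37 m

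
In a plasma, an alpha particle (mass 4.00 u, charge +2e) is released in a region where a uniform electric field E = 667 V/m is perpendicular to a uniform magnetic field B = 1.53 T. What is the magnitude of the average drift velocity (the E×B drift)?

v_d ≈ 436 m/s

In crossed fields the guiding centre drifts at v_d = |E×B|/B² = E/B, independent of charge and mass.
v_d = 667/1.53 = 436 m/s.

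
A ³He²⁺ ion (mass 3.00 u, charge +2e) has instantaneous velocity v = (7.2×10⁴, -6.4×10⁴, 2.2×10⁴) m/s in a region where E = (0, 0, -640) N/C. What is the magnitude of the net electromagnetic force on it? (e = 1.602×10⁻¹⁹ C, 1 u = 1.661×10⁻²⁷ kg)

|F| ≈ 2.05×10⁻¹⁶ N

Only an electric field acts, so F = qE = (3.204×10⁻¹⁹ C)·(0, 0, -640) = (0, 0, -2.05×10⁻¹⁶) N.
|F| = 2.05×10⁻¹⁶ N.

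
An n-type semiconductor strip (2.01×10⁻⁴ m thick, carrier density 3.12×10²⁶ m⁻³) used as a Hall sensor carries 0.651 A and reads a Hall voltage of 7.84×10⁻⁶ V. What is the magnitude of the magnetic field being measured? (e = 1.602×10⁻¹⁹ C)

From V_H = IB/(n e t), B = V_H n e t / I.
B = (7.84×10⁻⁶)(3.12×10²⁶)(1.602×10⁻¹⁹)(2.01×10⁻⁴)/0.651 ≈ 0.121 T.

B ≈ 0.121 T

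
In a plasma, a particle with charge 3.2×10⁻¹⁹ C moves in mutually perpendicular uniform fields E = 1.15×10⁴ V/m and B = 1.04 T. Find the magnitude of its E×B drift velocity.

v_d ≈ 1.11×10⁴ m/s

The steady drift has the magnetic force balancing the electric force, so v_d = E/B.
v_d = 1.15×10⁴/1.04 = 1.11×10⁴ m/s.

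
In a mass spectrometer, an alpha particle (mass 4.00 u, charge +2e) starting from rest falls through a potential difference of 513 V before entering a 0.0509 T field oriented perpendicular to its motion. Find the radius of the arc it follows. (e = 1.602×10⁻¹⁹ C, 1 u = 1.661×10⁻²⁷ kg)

r ≈ 0.0906 m

Acceleration: |q|V = ½mv² ⇒ v = √(2|q|V/m) = √(2·3.204×10⁻¹⁹·513/6.644×10⁻²⁷) ≈ 2.224×10⁵ m/s.
In the field: r = mv/(|q|B) = (6.644×10⁻²⁷)(2.224×10⁵)/((3.204×10⁻¹⁹)(0.0509)) ≈ 0.0906 m.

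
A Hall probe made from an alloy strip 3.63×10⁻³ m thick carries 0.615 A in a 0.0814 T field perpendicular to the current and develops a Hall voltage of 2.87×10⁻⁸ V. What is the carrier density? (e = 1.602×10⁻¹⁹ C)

From V_H = IB/(n e t), n = IB/(V_H e t).
n = (0.615)(0.0814)/((2.87×10⁻⁸)(1.602×10⁻¹⁹)(3.63×10⁻³)) ≈ 3.00×10²⁷ m⁻³.

n ≈ 3.00×10²⁷ m⁻³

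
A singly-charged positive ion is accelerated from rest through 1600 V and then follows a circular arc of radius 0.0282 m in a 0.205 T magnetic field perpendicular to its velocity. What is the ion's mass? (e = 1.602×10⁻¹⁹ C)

Combine |q|V = ½mv² and r = mv/(|q|B): eliminate v to get m = qB²r²/(2V).
m = (1.602×10⁻¹⁹)(0.205)²(0.0282)²/(2·1600) ≈ 1.67×10⁻²⁷ kg.

m ≈ 1.67×10⁻²⁷ kg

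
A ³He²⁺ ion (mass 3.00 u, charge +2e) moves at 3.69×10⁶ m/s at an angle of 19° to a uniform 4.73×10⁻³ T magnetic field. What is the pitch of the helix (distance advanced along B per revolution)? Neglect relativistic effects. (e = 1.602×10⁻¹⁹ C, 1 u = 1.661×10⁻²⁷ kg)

p ≈ 72.1 m

v∥ = v cosθ = 3.69×10⁶·cos19° ≈ 3.489×10⁶ m/s.
T = 2πm/(|q|B) = 2π(4.983×10⁻²⁷)/((3.204×10⁻¹⁹)(4.73×10⁻³)) ≈ 2.066×10⁻⁵ s.
pitch = v∥ T = (3.489×10⁶)(2.066×10⁻⁵) ≈ 72.1 m.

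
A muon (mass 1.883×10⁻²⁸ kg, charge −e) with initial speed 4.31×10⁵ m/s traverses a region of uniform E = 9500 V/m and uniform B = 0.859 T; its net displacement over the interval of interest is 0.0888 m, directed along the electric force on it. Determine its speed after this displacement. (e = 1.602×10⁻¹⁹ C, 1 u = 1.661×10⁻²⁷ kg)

v_f ≈ 1.27×10⁶ m/s

B does no work; ΔKE = |q|E d.
½mv_f² = ½mv₀² + |q|Ed = ½(1.883×10⁻²⁸)(4.31×10⁵)² + (1.602×10⁻¹⁹)(9500)(0.0888) ≈ 1.749×10⁻¹⁷ J + 1.351×10⁻¹⁶ J ≈ 1.526×10⁻¹⁶ J.
v_f = √(2·1.526×10⁻¹⁶/1.883×10⁻²⁸) ≈ 1.27×10⁶ m/s.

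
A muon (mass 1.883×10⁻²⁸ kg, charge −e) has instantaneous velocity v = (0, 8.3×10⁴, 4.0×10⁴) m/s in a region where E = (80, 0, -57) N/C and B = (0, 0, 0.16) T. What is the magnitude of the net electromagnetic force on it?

v×B = (1.33×10⁴, 0, 0) N/C.
E + v×B = (1.34×10⁴, 0, -57.0) N/C.
F = q(E + v×B) = (−1.602×10⁻¹⁹ C)·(1.34×10⁴, 0, -57.0) = (-2.14×10⁻¹⁵, 0, 9.13×10⁻¹⁸) N.
|F| = 2.14×10⁻¹⁵ N.

|F| ≈ 2.14×10⁻¹⁵ N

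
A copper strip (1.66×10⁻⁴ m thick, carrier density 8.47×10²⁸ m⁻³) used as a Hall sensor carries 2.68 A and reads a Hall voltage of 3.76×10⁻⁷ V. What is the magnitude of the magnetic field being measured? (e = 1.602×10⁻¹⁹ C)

From V_H = IB/(n e t), B = V_H n e t / I.
B = (3.76×10⁻⁷)(8.47×10²⁸)(1.602×10⁻¹⁹)(1.66×10⁻⁴)/2.68 ≈ 0.316 T.

B ≈ 0.316 T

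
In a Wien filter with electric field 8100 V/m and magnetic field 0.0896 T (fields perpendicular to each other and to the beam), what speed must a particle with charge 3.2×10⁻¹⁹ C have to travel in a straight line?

v = 9.04×10⁴ m/s

Zero net Lorentz force requires |qE| = |q v×B|, i.e. E = vB.
v = E/B = 8100/0.0896 = 9.04×10⁴ m/s.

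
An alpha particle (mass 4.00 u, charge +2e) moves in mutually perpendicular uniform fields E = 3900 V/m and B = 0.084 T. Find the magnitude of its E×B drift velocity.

The E×B drift speed is v_d = E/B.
v_d = 3900/0.084 = 4.6×10⁴ m/s.

v_d ≈ 4.6×10⁴ m/s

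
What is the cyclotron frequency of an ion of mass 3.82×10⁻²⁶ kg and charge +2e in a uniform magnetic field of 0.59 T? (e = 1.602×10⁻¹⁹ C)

f = |q|B/(2πm).
f = (3.204×10⁻¹⁹)(0.59)/(2π·3.82×10⁻²⁶) ≈ 7.9×10⁵ Hz.

f ≈ 7.9×10⁵ Hz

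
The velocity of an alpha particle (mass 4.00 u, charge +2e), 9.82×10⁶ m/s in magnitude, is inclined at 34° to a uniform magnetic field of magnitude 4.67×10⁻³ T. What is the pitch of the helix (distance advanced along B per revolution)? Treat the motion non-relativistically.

p ≈ 227 m

v∥ = v cosθ = 9.82×10⁶·cos34° ≈ 8.141×10⁶ m/s.
T = 2πm/(|q|B) = 2π(6.644×10⁻²⁷)/((3.204×10⁻¹⁹)(4.67×10⁻³)) ≈ 2.790×10⁻⁵ s.
pitch = v∥ T = (8.141×10⁶)(2.790×10⁻⁵) ≈ 227 m.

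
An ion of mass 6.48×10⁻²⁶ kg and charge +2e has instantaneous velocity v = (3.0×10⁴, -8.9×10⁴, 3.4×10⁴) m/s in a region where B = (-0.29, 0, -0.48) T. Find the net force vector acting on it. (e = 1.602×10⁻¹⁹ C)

F ≈ (1.37×10⁻¹⁴, 1.45×10⁻¹⁵, -8.27×10⁻¹⁵) N

v×B = (4.27×10⁴, 4540, -2.58×10⁴) N/C.
F = q v×B = (3.204×10⁻¹⁹ C)·(4.27×10⁴, 4540, -2.58×10⁴) = (1.37×10⁻¹⁴, 1.45×10⁻¹⁵, -8.27×10⁻¹⁵) N.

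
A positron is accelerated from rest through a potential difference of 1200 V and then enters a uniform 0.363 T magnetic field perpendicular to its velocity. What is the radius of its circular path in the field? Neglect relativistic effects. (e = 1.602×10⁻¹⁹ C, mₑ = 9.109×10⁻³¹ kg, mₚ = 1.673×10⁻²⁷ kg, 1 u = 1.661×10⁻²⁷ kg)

r ≈ 3.22×10⁻⁴ m

Acceleration: |q|V = ½mv² ⇒ v = √(2|q|V/m) = √(2·1.602×10⁻¹⁹·1200/9.109×10⁻³¹) ≈ 2.054×10⁷ m/s.
In the field: r = mv/(|q|B) = (9.109×10⁻³¹)(2.054×10⁷)/((1.602×10⁻¹⁹)(0.363)) ≈ 3.22×10⁻⁴ m.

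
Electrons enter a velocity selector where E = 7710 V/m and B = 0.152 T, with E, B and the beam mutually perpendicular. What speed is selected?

v = 5.07×10⁴ m/s

Straight-line motion ⇒ electric and magnetic forces cancel, so E = vB.
v = E/B = 7710/0.152 = 5.07×10⁴ m/s.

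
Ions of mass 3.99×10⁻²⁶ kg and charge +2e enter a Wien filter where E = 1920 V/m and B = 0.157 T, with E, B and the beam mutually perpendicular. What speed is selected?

v = 1.22×10⁴ m/s

Zero net Lorentz force requires |qE| = |q v×B|, i.e. E = vB.
v = E/B = 1920/0.157 = 1.22×10⁴ m/s.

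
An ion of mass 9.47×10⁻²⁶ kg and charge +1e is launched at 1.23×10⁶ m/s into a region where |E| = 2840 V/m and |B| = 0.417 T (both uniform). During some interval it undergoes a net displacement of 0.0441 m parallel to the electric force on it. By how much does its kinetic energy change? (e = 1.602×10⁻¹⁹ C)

The magnetic force is always ⟂ v and does no work; only the electric force changes KE.
ΔKE = F_E · d = |q|E d = (1.602×10⁻¹⁹)(2840)(0.0441) ≈ 2.01×10⁻¹⁷ J.

ΔKE ≈ 2.01×10⁻¹⁷ J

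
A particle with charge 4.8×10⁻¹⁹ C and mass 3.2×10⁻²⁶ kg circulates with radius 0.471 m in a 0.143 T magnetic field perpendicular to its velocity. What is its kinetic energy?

v = |q|Br/m, then KE = ½mv² = (qBr)²/(2m).
v = (4.8×10⁻¹⁹)(0.143)(0.471)/3.2×10⁻²⁶ ≈ 1.010×10⁶ m/s.
KE = ½(3.2×10⁻²⁶)(1.010×10⁶)² ≈ 1.63×10⁻¹⁴ J = 1.02×10⁵ eV.

KE ≈ 1.02×10⁵ eV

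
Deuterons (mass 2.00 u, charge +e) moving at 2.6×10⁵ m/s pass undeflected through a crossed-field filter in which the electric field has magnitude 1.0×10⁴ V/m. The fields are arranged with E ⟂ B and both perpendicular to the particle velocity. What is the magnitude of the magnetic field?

Balance of forces in the selector: qE = qvB ⇒ B = E/v.
B = 1.0×10⁴/2.6×10⁵ = 0.038 T.

B = 0.038 T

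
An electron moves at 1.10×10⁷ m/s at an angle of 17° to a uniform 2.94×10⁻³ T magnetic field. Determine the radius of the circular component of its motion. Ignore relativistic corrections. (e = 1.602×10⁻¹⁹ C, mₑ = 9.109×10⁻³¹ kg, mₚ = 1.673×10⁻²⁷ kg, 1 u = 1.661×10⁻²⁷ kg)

r ≈ 6.22×10⁻³ m

v⊥ = v sinθ = 1.10×10⁷·sin17° ≈ 3.216×10⁶ m/s.
r = m v⊥/(|q|B) = (9.109×10⁻³¹)(3.216×10⁶)/((1.602×10⁻¹⁹)(2.94×10⁻³)) ≈ 6.22×10⁻³ m.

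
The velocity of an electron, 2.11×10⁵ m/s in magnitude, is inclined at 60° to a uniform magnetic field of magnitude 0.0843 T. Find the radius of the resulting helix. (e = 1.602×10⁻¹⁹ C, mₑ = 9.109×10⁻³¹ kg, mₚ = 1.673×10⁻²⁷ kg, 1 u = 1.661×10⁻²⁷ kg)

v⊥ = v sinθ = 2.11×10⁵·sin60° ≈ 1.827×10⁵ m/s.
r = m v⊥/(|q|B) = (9.109×10⁻³¹)(1.827×10⁵)/((1.602×10⁻¹⁹)(0.0843)) ≈ 1.23×10⁻⁵ m.

r ≈ 1.23×10⁻⁵ m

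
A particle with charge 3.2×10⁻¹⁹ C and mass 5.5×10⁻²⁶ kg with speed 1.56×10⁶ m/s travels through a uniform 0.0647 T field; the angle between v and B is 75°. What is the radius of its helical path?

r ≈ 4.00 m

v⊥ = v sinθ = 1.56×10⁶·sin75° ≈ 1.507×10⁶ m/s.
r = m v⊥/(|q|B) = (5.5×10⁻²⁶)(1.507×10⁶)/((3.2×10⁻¹⁹)(0.0647)) ≈ 4.00 m.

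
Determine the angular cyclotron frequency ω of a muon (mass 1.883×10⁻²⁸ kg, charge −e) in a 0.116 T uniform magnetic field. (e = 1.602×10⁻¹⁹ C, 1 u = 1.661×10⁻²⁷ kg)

ω = |q|B/m.
ω = (1.602×10⁻¹⁹)(0.116)/1.883×10⁻²⁸ ≈ 9.87×10⁷ rad/s.

ω ≈ 9.87×10⁷ rad/s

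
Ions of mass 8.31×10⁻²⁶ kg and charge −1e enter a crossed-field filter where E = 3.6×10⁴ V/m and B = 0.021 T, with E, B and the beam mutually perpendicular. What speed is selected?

v = 1.7×10⁶ m/s

Zero net Lorentz force requires |qE| = |q v×B|, i.e. E = vB.
v = E/B = 3.6×10⁴/0.021 = 1.7×10⁶ m/s.
The result is independent of the particle's charge and mass.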